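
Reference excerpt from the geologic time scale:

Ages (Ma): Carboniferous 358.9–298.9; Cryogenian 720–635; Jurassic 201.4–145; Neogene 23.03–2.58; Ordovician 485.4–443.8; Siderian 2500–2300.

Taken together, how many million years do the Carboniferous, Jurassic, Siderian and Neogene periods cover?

336.85 million years

Duration is start − end for each: (358.9 − 298.9) + (201.4 − 145) + (2500 − 2300) + (23.03 − 2.58).
That is 60 + 56.4 + 200 + 20.45, which totals 336.85 million years.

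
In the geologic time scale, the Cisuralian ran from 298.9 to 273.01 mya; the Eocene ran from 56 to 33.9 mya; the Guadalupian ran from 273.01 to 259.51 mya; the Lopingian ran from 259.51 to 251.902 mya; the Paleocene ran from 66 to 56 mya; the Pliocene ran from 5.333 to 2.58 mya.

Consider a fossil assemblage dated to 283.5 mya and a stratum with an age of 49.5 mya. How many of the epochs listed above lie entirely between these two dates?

283.5 Ma sits inside the Cisuralian (298.9–273.01) and 49.5 Ma inside the Eocene (56–33.9); neither of those is wholly between the two dates.
The listed epochs lying completely between them are Guadalupian, Lopingian, Paleocene — 3 in all.

3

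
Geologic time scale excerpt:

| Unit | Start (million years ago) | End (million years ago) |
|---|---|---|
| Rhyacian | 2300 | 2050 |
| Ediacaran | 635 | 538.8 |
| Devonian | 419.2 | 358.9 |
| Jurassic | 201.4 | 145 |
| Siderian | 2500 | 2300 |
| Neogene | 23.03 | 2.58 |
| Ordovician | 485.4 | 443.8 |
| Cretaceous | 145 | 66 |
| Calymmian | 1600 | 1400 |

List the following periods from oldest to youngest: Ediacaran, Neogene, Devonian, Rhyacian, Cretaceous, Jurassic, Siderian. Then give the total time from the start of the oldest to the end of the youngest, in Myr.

Siderian, Rhyacian, Ediacaran, Devonian, Jurassic, Cretaceous, Neogene; total span 2497.42 Myr

From the excerpt: Ediacaran 635–538.8; Neogene 23.03–2.58; Devonian 419.2–358.9; Rhyacian 2300–2050; Cretaceous 145–66; Jurassic 201.4–145; Siderian 2500–2300 (Ma).
Larger Ma is earlier, so the oldest is Siderian and the youngest is Neogene; oldest to youngest: Siderian, Rhyacian, Ediacaran, Devonian, Jurassic, Cretaceous, Neogene.
Oldest start 2500 minus youngest end 2.58 gives 2497.42 Myr overall.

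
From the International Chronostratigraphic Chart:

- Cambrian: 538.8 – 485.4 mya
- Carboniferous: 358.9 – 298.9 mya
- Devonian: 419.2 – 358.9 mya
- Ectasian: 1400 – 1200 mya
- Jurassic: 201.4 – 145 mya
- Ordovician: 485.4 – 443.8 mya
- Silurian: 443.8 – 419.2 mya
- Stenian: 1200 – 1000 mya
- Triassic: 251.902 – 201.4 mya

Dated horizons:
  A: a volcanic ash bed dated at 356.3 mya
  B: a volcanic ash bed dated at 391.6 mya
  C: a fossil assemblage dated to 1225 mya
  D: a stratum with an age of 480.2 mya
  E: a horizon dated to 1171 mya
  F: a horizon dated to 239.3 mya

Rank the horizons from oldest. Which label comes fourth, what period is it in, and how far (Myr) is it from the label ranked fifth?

B, in the Devonian; 35.3 million years to A

Sorted oldest-first by Ma: C (1225), E (1171), D (480.2), B (391.6), A (356.3), F (239.3).
The fourth oldest is B at 391.6 Ma, which lies in 419.2–358.9 Ma: the Devonian.
The fifth oldest is A at 356.3 Ma; separation = |391.6 − 356.3| = 35.3 Myr.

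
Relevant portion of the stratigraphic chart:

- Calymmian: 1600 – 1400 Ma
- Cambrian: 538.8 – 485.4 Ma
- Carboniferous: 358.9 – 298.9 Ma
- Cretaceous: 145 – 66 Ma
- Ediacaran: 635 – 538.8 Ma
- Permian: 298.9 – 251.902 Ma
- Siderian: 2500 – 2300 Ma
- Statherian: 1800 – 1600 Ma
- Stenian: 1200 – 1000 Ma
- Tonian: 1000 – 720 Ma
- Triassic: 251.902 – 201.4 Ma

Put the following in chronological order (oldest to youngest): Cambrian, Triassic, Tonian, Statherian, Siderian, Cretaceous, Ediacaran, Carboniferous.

Siderian, Statherian, Tonian, Ediacaran, Cambrian, Carboniferous, Triassic, Cretaceous

Read off each span (Ma): Cambrian 538.8–485.4; Triassic 251.902–201.4; Tonian 1000–720; Statherian 1800–1600; Siderian 2500–2300; Cretaceous 145–66; Ediacaran 635–538.8; Carboniferous 358.9–298.9.
Larger Ma is older, so oldest→youngest is Siderian, Statherian, Tonian, Ediacaran, Cambrian, Carboniferous, Triassic, Cretaceous.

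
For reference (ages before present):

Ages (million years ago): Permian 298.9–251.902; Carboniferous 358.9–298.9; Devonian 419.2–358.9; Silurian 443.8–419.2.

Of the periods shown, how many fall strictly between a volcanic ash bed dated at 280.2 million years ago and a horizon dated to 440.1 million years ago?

2

440.1 Ma sits inside the Silurian (443.8–419.2) and 280.2 Ma inside the Permian (298.9–251.902); neither of those is wholly between the two dates.
The listed periods lying completely between them are Devonian, Carboniferous — 2 in all.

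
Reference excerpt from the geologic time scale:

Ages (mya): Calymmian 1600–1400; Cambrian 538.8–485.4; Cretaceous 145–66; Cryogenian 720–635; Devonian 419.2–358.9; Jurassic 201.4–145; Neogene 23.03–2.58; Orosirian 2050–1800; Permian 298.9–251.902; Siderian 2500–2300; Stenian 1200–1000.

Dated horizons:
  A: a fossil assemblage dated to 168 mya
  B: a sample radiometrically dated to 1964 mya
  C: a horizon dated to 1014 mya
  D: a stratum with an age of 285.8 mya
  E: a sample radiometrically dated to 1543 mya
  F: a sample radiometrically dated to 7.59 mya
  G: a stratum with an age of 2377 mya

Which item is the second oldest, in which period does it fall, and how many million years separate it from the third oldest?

Sorted oldest-first by Ma: G (2377), B (1964), E (1543), C (1014), D (285.8), A (168), F (7.59).
The second oldest is B at 1964 Ma, which lies in 2050–1800 Ma: the Orosirian.
The third oldest is E at 1543 Ma; separation = |1964 − 1543| = 421 Myr.

B, in the Orosirian; 421 million years to E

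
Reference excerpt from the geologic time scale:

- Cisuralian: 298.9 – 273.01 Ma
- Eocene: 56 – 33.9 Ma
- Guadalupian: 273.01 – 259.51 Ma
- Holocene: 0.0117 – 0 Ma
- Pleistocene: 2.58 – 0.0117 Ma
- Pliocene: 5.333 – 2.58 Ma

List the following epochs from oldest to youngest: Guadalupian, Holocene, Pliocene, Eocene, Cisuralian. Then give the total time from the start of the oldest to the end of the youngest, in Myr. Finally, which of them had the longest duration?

Start ages (Ma): Cisuralian 298.9, Guadalupian 273.01, Eocene 56, Pliocene 5.333, Holocene 0.0117.
Ordered oldest to youngest: Cisuralian, Guadalupian, Eocene, Pliocene, Holocene.
Span = 298.9 − 0 = 298.9 Myr.
Durations: Cisuralian 25.89, Pliocene 2.753, Holocene 0.0117, Eocene 22.1, Guadalupian 13.5 → longest is Cisuralian (25.89 Myr).

Cisuralian, Guadalupian, Eocene, Pliocene, Holocene; total span 298.9 Myr; longest is Cisuralian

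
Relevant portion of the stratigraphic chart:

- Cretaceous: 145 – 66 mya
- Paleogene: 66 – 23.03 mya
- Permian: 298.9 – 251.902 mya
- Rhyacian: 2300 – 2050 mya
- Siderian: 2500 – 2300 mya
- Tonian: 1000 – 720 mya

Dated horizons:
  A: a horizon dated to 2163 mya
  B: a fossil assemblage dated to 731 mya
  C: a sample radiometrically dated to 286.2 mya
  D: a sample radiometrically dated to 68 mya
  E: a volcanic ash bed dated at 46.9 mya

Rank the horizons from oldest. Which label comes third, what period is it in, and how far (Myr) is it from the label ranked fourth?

C, in the Permian; 218.2 million years to D

Sorted oldest-first by Ma: A (2163), B (731), C (286.2), D (68), E (46.9).
The third oldest is C at 286.2 Ma, which lies in 298.9–251.902 Ma: the Permian.
The fourth oldest is D at 68 Ma; separation = |286.2 − 68| = 218.2 Myr.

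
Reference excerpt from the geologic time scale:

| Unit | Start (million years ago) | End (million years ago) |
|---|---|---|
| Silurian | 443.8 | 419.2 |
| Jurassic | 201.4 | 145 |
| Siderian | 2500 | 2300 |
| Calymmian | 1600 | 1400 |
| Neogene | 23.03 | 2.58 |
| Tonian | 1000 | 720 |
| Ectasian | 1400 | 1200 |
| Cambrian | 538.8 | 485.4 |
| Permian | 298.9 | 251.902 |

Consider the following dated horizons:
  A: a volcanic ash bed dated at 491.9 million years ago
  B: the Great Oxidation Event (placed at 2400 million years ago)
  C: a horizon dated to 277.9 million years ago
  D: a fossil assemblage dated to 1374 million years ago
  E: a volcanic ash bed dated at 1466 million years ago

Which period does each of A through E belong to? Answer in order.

A — Cambrian; B — Siderian; C — Permian; D — Ectasian; E — Calymmian

A: 491.9 Ma lies in 538.8–485.4 Ma, so Cambrian.
B: 2400 Ma lies in 2500–2300 Ma, so Siderian.
C: 277.9 Ma lies in 298.9–251.902 Ma, so Permian.
D: 1374 Ma lies in 1400–1200 Ma, so Ectasian.
E: 1466 Ma lies in 1600–1400 Ma, so Calymmian.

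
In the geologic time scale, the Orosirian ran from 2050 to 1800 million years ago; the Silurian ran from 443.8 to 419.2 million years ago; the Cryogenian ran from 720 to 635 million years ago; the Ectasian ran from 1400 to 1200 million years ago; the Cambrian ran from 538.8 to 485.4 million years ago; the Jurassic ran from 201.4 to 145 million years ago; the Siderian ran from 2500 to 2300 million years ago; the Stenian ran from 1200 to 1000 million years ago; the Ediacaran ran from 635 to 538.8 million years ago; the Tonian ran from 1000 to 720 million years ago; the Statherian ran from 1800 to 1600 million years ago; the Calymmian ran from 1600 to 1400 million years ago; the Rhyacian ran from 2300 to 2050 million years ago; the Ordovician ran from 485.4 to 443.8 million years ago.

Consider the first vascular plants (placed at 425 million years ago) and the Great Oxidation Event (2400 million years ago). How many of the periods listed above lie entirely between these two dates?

2400 Ma sits inside the Siderian (2500–2300) and 425 Ma inside the Silurian (443.8–419.2); neither of those is wholly between the two dates.
The listed periods lying completely between them are Rhyacian, Orosirian, Statherian, Calymmian, Ectasian, Stenian, Tonian, Cryogenian, Ediacaran, Cambrian, Ordovician — 11 in all.

11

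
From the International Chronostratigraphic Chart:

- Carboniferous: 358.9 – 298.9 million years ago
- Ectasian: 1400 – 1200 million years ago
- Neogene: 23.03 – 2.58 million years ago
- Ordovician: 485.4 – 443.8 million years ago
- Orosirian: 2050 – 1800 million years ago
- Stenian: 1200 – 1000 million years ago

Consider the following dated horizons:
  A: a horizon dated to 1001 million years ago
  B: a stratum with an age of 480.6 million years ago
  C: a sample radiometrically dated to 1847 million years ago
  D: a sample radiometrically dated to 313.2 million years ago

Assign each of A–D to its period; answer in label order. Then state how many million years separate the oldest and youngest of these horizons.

Match each age against the start–end ranges in the excerpt: A = 1001 Ma → Stenian (1200–1000); B = 480.6 Ma → Ordovician (485.4–443.8); C = 1847 Ma → Orosirian (2050–1800); D = 313.2 Ma → Carboniferous (358.9–298.9).
The largest age is 1847 Ma and the smallest is 313.2 Ma; their difference is 1533.8 Myr.

A — Stenian; B — Ordovician; C — Orosirian; D — Carboniferous; span 1533.8 million years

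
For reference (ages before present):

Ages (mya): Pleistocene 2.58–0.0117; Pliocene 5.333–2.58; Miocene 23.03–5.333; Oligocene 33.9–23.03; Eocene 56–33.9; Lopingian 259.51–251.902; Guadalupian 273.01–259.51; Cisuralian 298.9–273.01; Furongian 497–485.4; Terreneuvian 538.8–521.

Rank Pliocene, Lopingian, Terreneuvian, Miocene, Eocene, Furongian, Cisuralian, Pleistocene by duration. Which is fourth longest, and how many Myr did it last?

Miocene, 17.697 million years

Start − end for each: Pliocene 5.333 − 2.58 = 2.753; Lopingian 259.51 − 251.902 = 7.608; Terreneuvian 538.8 − 521 = 17.8; Miocene 23.03 − 5.333 = 17.697; Eocene 56 − 33.9 = 22.1; Furongian 497 − 485.4 = 11.6; Cisuralian 298.9 − 273.01 = 25.89; Pleistocene 2.58 − 0.0117 = 2.5683.
Ranking these from longest: Cisuralian > Eocene > Terreneuvian > Miocene > Furongian > Lopingian > Pliocene > Pleistocene.
Position 4 in that ranking is Miocene, which lasted 17.697 Myr.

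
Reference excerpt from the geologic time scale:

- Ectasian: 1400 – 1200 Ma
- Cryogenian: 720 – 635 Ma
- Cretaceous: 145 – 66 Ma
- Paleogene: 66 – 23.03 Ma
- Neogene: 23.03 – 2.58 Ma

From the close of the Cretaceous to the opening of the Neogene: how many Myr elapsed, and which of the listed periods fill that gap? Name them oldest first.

42.97 million years; Paleogene

End of Cretaceous = 66 Ma; start of Neogene = 23.03 Ma.
Gap = 66 − 23.03 = 42.97 Myr.
Periods wholly inside 66–23.03 Ma: Paleogene (66–23.03).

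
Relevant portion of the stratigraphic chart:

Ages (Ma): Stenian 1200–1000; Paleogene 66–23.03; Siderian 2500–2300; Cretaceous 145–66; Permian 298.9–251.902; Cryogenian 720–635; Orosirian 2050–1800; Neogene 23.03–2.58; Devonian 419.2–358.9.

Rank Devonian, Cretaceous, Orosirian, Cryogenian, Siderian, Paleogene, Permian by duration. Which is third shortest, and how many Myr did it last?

Durations: Devonian 60.3; Cretaceous 79; Orosirian 250; Cryogenian 85; Siderian 200; Paleogene 42.97; Permian 46.998 Myr.
Sorted shortest-first: Paleogene (42.97), Permian (46.998), Devonian (60.3), Cretaceous (79), Cryogenian (85), Siderian (200), Orosirian (250).
The third shortest is Devonian at 60.3 Myr.

Devonian, 60.3 million years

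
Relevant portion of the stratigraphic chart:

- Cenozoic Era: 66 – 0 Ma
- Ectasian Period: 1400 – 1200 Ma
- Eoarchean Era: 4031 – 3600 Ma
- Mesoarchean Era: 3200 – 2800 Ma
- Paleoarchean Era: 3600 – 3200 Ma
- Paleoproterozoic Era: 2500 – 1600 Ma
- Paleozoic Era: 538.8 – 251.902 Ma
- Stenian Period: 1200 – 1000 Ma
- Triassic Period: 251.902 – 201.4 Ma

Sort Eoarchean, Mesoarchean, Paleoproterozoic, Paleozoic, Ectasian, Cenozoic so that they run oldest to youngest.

The oldest of these is Eoarchean (starts 4031 Ma) and the youngest is Cenozoic (ends 0 Ma).
In between, by decreasing start age: Mesoarchean (3200), Paleoproterozoic (2500), Ectasian (1400), Paleozoic (538.8).

Eoarchean → Mesoarchean → Paleoproterozoic → Ectasian → Paleozoic → Cenozoic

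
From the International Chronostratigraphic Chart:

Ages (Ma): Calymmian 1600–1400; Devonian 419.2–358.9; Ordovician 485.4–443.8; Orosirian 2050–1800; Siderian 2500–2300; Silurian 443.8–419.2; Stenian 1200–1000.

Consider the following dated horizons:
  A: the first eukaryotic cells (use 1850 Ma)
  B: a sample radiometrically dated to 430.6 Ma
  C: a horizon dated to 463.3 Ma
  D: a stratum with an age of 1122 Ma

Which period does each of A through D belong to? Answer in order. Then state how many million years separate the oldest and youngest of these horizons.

A — Orosirian; B — Silurian; C — Ordovician; D — Stenian; span 1419.4 million years

A: 1850 Ma lies in 2050–1800 Ma, so Orosirian.
B: 430.6 Ma lies in 443.8–419.2 Ma, so Silurian.
C: 463.3 Ma lies in 485.4–443.8 Ma, so Ordovician.
D: 1122 Ma lies in 1200–1000 Ma, so Stenian.
Oldest = 1850 Ma, youngest = 430.6 Ma → span 1419.4 Myr.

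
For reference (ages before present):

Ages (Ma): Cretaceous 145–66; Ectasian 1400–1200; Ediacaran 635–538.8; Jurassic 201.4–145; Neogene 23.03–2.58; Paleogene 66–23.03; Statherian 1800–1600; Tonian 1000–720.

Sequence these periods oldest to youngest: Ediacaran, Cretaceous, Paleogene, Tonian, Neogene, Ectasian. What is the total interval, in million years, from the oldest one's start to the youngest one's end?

Ectasian → Tonian → Ediacaran → Cretaceous → Paleogene → Neogene; total span 1397.42 Myr

From the excerpt: Ediacaran 635–538.8; Cretaceous 145–66; Paleogene 66–23.03; Tonian 1000–720; Neogene 23.03–2.58; Ectasian 1400–1200 (Ma).
Larger Ma is earlier, so the oldest is Ectasian and the youngest is Neogene; oldest to youngest: Ectasian, Tonian, Ediacaran, Cretaceous, Paleogene, Neogene.
Oldest start 1400 minus youngest end 2.58 gives 1397.42 Myr overall.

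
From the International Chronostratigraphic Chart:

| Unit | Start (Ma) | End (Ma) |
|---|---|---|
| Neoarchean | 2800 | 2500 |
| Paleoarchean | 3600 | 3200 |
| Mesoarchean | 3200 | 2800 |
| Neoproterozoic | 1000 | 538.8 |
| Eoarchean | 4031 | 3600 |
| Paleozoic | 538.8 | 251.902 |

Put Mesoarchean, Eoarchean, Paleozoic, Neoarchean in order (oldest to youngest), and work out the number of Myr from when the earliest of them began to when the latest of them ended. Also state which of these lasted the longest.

Eoarchean → Mesoarchean → Neoarchean → Paleozoic; total span 3779.098 Myr; longest is Eoarchean

Start ages (Ma): Eoarchean 4031, Mesoarchean 3200, Neoarchean 2800, Paleozoic 538.8.
Ordered oldest to youngest: Eoarchean, Mesoarchean, Neoarchean, Paleozoic.
Span = 4031 − 251.902 = 3779.098 Myr.
Durations: Mesoarchean 400, Paleozoic 286.898, Neoarchean 300, Eoarchean 431 → longest is Eoarchean (431 Myr).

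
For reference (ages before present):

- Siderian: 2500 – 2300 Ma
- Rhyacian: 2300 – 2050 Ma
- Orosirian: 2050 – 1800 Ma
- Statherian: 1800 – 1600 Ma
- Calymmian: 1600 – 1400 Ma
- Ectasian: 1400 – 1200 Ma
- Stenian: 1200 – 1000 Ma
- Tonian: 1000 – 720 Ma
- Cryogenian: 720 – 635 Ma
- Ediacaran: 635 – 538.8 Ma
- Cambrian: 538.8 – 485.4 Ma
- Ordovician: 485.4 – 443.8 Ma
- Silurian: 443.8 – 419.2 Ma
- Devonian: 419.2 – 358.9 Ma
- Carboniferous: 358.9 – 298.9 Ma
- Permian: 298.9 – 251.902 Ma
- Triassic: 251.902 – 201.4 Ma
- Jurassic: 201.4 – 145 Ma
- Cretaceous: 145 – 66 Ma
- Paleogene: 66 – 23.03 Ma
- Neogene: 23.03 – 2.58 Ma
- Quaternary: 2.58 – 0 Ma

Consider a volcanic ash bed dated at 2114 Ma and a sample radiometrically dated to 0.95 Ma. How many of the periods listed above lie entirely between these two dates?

19

The older date is 2114 Ma and the younger is 0.95 Ma.
Periods with start < 2114 and end > 0.95 Ma: Orosirian (2050–1800), Statherian (1800–1600), Calymmian (1600–1400), Ectasian (1400–1200), Stenian (1200–1000), Tonian (1000–720), Cryogenian (720–635), Ediacaran (635–538.8), Cambrian (538.8–485.4), Ordovician (485.4–443.8), Silurian (443.8–419.2), Devonian (419.2–358.9), Carboniferous (358.9–298.9), Permian (298.9–251.902), Triassic (251.902–201.4), Jurassic (201.4–145), Cretaceous (145–66), Paleogene (66–23.03), Neogene (23.03–2.58).
That is 19 complete periods.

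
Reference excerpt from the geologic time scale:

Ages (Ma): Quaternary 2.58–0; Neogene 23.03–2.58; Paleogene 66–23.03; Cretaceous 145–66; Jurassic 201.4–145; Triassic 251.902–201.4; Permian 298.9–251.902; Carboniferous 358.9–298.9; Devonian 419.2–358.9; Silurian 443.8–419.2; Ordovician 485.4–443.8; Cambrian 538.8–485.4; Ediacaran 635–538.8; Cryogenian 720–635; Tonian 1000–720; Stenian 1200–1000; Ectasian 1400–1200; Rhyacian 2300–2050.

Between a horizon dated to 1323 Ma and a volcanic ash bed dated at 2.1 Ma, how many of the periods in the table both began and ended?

15

1323 Ma sits inside the Ectasian (1400–1200) and 2.1 Ma inside the Quaternary (2.58–0); neither of those is wholly between the two dates.
The listed periods lying completely between them are Stenian, Tonian, Cryogenian, Ediacaran, Cambrian, Ordovician, Silurian, Devonian, Carboniferous, Permian, Triassic, Jurassic, Cretaceous, Paleogene, Neogene — 15 in all.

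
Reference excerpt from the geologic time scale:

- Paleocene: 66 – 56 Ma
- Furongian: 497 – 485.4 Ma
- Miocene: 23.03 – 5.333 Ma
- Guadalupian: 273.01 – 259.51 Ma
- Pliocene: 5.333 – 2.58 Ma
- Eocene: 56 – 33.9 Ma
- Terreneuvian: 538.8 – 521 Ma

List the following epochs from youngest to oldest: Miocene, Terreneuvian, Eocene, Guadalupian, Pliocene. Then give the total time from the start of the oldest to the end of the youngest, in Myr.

Pliocene, Miocene, Eocene, Guadalupian, Terreneuvian; total span 536.22 Myr

Start ages (Ma): Terreneuvian 538.8, Guadalupian 273.01, Eocene 56, Miocene 23.03, Pliocene 5.333.
Ordered youngest to oldest: Pliocene, Miocene, Eocene, Guadalupian, Terreneuvian.
Span = 538.8 − 2.58 = 536.22 Myr.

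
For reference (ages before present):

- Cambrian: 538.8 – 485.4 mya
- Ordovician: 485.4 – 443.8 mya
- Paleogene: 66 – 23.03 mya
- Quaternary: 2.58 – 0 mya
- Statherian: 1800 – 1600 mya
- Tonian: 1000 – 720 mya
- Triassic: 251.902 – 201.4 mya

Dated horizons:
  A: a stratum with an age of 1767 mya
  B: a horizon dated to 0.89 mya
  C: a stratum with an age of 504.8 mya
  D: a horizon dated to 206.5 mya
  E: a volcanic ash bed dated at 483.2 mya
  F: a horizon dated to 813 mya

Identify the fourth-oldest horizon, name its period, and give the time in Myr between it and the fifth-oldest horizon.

Sorted oldest-first by Ma: A (1767), F (813), C (504.8), E (483.2), D (206.5), B (0.89).
The fourth oldest is E at 483.2 Ma, which lies in 485.4–443.8 Ma: the Ordovician.
The fifth oldest is D at 206.5 Ma; separation = |483.2 − 206.5| = 276.7 Myr.

E, in the Ordovician; 276.7 million years to D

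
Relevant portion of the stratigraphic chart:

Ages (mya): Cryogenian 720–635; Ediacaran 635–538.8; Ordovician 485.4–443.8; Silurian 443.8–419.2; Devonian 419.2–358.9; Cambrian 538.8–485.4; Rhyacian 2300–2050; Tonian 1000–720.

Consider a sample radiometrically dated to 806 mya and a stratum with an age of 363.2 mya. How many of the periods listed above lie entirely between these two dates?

5

The older date is 806 Ma and the younger is 363.2 Ma.
Periods with start < 806 and end > 363.2 Ma: Cryogenian (720–635), Ediacaran (635–538.8), Cambrian (538.8–485.4), Ordovician (485.4–443.8), Silurian (443.8–419.2).
That is 5 complete periods.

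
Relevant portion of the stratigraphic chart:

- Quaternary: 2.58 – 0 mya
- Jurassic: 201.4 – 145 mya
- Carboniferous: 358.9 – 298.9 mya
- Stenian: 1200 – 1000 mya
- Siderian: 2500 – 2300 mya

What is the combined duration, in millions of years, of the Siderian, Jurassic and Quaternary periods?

258.98 million years

Duration is start − end for each: (2500 − 2300) + (201.4 − 145) + (2.58 − 0).
That is 200 + 56.4 + 2.58, which totals 258.98 million years.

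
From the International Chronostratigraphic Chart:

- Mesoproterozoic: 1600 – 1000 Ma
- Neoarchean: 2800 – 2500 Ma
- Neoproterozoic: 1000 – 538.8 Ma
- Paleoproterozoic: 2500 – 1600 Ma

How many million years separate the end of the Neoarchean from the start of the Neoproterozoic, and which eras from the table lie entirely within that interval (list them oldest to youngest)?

1500 million years; Paleoproterozoic, Mesoproterozoic

End of Neoarchean = 2500 Ma; start of Neoproterozoic = 1000 Ma.
Gap = 2500 − 1000 = 1500 Myr.
Eras wholly inside 2500–1000 Ma: Paleoproterozoic (2500–1600), Mesoproterozoic (1600–1000).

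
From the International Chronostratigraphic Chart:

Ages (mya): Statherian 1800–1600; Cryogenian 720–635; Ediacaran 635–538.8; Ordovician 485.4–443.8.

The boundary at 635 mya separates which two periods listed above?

The Cryogenian ends at 635 mya and the Ediacaran begins at 635 mya, so they share that boundary.

Cryogenian and Ediacaran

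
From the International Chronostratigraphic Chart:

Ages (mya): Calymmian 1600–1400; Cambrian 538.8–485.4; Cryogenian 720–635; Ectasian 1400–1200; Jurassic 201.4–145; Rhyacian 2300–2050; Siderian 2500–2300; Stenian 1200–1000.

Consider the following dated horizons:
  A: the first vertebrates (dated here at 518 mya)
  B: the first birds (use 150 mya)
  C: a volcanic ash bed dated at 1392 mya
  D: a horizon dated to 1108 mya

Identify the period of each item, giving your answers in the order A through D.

A — Cambrian; B — Jurassic; C — Ectasian; D — Stenian

Match each age against the start–end ranges in the excerpt: A = 518 Ma → Cambrian (538.8–485.4); B = 150 Ma → Jurassic (201.4–145); C = 1392 Ma → Ectasian (1400–1200); D = 1108 Ma → Stenian (1200–1000).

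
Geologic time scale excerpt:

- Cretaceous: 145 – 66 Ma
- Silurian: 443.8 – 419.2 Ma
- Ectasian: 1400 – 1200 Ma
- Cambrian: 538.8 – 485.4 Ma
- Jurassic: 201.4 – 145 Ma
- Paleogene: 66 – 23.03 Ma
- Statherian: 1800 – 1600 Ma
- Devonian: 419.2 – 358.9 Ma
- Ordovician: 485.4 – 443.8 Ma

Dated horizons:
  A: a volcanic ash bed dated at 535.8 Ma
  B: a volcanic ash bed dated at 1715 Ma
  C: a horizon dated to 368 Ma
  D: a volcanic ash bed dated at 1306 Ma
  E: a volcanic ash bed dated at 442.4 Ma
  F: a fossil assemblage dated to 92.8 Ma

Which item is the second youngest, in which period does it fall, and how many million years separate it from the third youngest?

C, in the Devonian; 74.4 million years to E

Smaller Ma means younger, so youngest first: F 92.8 < C 368 < E 442.4 < A 535.8 < D 1306 < B 1715.
Counting 2 along gives C (368 Ma); the excerpt puts that inside the Devonian, 419.2–358.9 Ma.
Next in line is E (442.4 Ma), and 442.4 − 368 = 74.4 Myr.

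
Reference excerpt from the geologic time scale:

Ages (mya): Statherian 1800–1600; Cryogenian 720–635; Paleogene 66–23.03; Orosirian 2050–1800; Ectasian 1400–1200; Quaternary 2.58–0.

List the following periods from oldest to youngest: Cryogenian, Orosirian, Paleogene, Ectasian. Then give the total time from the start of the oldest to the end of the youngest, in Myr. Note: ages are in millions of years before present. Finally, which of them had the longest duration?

Orosirian → Ectasian → Cryogenian → Paleogene; total span 2026.97 Myr; longest is Orosirian

Start ages (Ma): Orosirian 2050, Ectasian 1400, Cryogenian 720, Paleogene 66.
Ordered oldest to youngest: Orosirian, Ectasian, Cryogenian, Paleogene.
Span = 2050 − 23.03 = 2026.97 Myr.
Durations: Orosirian 250, Cryogenian 85, Ectasian 200, Paleogene 42.97 → longest is Orosirian (250 Myr).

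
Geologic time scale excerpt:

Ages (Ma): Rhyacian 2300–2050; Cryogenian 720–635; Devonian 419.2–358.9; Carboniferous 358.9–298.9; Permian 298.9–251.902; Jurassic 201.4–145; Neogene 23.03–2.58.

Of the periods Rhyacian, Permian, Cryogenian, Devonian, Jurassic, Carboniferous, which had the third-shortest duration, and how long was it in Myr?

Durations: Rhyacian 250; Permian 46.998; Cryogenian 85; Devonian 60.3; Jurassic 56.4; Carboniferous 60 Myr.
Sorted shortest-first: Permian (46.998), Jurassic (56.4), Carboniferous (60), Devonian (60.3), Cryogenian (85), Rhyacian (250).
The third shortest is Carboniferous at 60 Myr.

Carboniferous, 60 million years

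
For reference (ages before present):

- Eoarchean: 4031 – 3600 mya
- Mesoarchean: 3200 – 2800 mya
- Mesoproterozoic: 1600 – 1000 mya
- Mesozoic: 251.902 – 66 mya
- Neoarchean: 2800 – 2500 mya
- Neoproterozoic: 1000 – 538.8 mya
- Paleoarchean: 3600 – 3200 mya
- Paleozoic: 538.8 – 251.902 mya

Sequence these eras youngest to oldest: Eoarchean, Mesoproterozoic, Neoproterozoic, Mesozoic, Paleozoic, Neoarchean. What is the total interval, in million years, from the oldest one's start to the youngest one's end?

Start ages (Ma): Eoarchean 4031, Neoarchean 2800, Mesoproterozoic 1600, Neoproterozoic 1000, Paleozoic 538.8, Mesozoic 251.902.
Ordered youngest to oldest: Mesozoic, Paleozoic, Neoproterozoic, Mesoproterozoic, Neoarchean, Eoarchean.
Span = 4031 − 66 = 3965 Myr.

Mesozoic, Paleozoic, Neoproterozoic, Mesoproterozoic, Neoarchean, Eoarchean; total span 3965 Myr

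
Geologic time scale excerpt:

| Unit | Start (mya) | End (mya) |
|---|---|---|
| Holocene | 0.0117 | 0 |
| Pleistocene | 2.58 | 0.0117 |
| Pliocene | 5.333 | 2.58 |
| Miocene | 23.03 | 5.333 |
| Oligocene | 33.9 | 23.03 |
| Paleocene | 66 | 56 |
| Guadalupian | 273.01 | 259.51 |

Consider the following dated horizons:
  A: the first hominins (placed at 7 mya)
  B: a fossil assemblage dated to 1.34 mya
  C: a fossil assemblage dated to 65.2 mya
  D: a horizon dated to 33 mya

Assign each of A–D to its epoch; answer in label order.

A: 7 Ma lies in 23.03–5.333 Ma, so Miocene.
B: 1.34 Ma lies in 2.58–0.0117 Ma, so Pleistocene.
C: 65.2 Ma lies in 66–56 Ma, so Paleocene.
D: 33 Ma lies in 33.9–23.03 Ma, so Oligocene.

A — Miocene; B — Pleistocene; C — Paleocene; D — Oligocene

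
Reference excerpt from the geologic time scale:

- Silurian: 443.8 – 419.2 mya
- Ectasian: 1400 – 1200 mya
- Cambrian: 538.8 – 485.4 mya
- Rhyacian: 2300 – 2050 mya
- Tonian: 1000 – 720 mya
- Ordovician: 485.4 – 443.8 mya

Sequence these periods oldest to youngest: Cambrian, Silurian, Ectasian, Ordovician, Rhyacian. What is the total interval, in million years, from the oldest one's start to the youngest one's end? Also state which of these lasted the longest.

From the excerpt: Cambrian 538.8–485.4; Silurian 443.8–419.2; Ectasian 1400–1200; Ordovician 485.4–443.8; Rhyacian 2300–2050 (Ma).
Larger Ma is earlier, so the oldest is Rhyacian and the youngest is Silurian; oldest to youngest: Rhyacian, Ectasian, Cambrian, Ordovician, Silurian.
Oldest start 2300 minus youngest end 419.2 gives 1880.8 Myr overall.
Individual lengths (start − end): Ordovician 41.6; Cambrian 53.4; Silurian 24.6; Ectasian 200; Rhyacian 250. The largest is Rhyacian at 250 Myr.

Rhyacian → Ectasian → Cambrian → Ordovician → Silurian; total span 1880.8 Myr; longest is Rhyacian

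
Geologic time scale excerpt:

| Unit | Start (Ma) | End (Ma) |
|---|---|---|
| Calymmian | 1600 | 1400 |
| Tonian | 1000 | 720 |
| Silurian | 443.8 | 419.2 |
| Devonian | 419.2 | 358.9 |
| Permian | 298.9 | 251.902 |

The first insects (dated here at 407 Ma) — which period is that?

Devonian

407 Ma lies between 419.2 and 358.9 Ma, so it falls in the Devonian.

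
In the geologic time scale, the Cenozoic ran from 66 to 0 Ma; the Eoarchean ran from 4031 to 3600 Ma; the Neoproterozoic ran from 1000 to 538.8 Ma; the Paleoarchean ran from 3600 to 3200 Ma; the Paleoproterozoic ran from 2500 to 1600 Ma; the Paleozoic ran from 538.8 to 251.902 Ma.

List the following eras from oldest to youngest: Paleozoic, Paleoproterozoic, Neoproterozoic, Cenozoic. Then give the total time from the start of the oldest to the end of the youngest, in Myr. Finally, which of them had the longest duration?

From the excerpt: Paleozoic 538.8–251.902; Paleoproterozoic 2500–1600; Neoproterozoic 1000–538.8; Cenozoic 66–0 (Ma).
Larger Ma is earlier, so the oldest is Paleoproterozoic and the youngest is Cenozoic; oldest to youngest: Paleoproterozoic, Neoproterozoic, Paleozoic, Cenozoic.
Oldest start 2500 minus youngest end 0 gives 2500 Myr overall.
Individual lengths (start − end): Neoproterozoic 461.2; Cenozoic 66; Paleoproterozoic 900; Paleozoic 286.898. The largest is Paleoproterozoic at 900 Myr.

Paleoproterozoic → Neoproterozoic → Paleozoic → Cenozoic; total span 2500 Myr; longest is Paleoproterozoic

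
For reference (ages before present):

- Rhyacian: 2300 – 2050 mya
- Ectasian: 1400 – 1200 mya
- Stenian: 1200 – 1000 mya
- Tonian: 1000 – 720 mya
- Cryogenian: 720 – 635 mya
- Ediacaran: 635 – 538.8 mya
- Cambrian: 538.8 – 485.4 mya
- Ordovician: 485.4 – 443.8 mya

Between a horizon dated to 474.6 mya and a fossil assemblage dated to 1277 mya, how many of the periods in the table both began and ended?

5

The older date is 1277 Ma and the younger is 474.6 Ma.
Periods with start < 1277 and end > 474.6 Ma: Stenian (1200–1000), Tonian (1000–720), Cryogenian (720–635), Ediacaran (635–538.8), Cambrian (538.8–485.4).
That is 5 complete periods.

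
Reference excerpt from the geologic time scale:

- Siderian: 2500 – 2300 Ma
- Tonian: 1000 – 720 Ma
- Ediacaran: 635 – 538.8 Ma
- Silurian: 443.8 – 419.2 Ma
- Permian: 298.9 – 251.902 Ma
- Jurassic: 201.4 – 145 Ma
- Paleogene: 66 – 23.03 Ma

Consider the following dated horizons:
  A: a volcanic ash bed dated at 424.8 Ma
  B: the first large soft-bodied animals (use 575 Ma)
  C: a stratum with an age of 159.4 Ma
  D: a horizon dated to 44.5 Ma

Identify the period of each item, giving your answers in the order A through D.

A — Silurian; B — Ediacaran; C — Jurassic; D — Paleogene

Match each age against the start–end ranges in the excerpt: A = 424.8 Ma → Silurian (443.8–419.2); B = 575 Ma → Ediacaran (635–538.8); C = 159.4 Ma → Jurassic (201.4–145); D = 44.5 Ma → Paleogene (66–23.03).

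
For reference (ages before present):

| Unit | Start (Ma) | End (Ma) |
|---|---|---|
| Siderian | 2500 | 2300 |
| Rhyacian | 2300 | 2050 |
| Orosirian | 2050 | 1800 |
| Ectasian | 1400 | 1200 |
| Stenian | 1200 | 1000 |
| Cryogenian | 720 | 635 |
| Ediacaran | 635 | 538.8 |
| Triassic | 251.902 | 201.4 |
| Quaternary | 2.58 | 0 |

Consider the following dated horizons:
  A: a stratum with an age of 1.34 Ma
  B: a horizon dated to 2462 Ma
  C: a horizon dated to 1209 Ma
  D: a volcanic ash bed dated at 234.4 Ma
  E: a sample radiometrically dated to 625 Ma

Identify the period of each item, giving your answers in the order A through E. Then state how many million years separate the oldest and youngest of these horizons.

Match each age against the start–end ranges in the excerpt: A = 1.34 Ma → Quaternary (2.58–0); B = 2462 Ma → Siderian (2500–2300); C = 1209 Ma → Ectasian (1400–1200); D = 234.4 Ma → Triassic (251.902–201.4); E = 625 Ma → Ediacaran (635–538.8).
The largest age is 2462 Ma and the smallest is 1.34 Ma; their difference is 2460.66 Myr.

A — Quaternary; B — Siderian; C — Ectasian; D — Triassic; E — Ediacaran; span 2460.66 million years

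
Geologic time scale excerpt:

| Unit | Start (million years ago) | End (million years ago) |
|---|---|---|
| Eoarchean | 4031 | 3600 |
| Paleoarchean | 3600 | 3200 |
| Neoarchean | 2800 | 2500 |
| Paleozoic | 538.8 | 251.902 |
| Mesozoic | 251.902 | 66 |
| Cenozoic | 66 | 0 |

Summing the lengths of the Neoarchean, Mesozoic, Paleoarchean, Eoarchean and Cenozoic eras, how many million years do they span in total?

1382.902 million years

Each duration: Neoarchean = 300; Mesozoic = 185.902; Paleoarchean = 400; Eoarchean = 431; Cenozoic = 66.
Sum: 300 + 185.902 + 400 + 431 + 66 = 1382.902 Myr.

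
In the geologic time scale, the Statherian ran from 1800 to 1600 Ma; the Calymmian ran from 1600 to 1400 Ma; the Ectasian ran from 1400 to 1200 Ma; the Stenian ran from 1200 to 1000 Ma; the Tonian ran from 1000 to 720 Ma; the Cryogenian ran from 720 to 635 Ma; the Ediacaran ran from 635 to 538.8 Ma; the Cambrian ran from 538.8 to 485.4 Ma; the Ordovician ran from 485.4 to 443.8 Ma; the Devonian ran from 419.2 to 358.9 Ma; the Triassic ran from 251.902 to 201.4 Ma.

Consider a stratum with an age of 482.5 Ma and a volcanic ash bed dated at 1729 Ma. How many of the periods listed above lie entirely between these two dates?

1729 Ma sits inside the Statherian (1800–1600) and 482.5 Ma inside the Ordovician (485.4–443.8); neither of those is wholly between the two dates.
The listed periods lying completely between them are Calymmian, Ectasian, Stenian, Tonian, Cryogenian, Ediacaran, Cambrian — 7 in all.

7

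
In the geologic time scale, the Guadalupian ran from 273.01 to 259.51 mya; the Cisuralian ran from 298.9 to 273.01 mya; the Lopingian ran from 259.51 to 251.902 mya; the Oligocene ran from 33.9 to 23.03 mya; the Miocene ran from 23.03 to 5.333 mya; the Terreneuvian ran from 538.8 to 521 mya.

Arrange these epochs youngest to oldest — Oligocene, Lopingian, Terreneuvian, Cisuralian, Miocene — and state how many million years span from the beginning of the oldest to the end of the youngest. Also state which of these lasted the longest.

Start ages (Ma): Terreneuvian 538.8, Cisuralian 298.9, Lopingian 259.51, Oligocene 33.9, Miocene 23.03.
Ordered youngest to oldest: Miocene, Oligocene, Lopingian, Cisuralian, Terreneuvian.
Span = 538.8 − 5.333 = 533.467 Myr.
Durations: Lopingian 7.608, Miocene 17.697, Terreneuvian 17.8, Oligocene 10.87, Cisuralian 25.89 → longest is Cisuralian (25.89 Myr).

Miocene → Oligocene → Lopingian → Cisuralian → Terreneuvian; total span 533.467 Myr; longest is Cisuralian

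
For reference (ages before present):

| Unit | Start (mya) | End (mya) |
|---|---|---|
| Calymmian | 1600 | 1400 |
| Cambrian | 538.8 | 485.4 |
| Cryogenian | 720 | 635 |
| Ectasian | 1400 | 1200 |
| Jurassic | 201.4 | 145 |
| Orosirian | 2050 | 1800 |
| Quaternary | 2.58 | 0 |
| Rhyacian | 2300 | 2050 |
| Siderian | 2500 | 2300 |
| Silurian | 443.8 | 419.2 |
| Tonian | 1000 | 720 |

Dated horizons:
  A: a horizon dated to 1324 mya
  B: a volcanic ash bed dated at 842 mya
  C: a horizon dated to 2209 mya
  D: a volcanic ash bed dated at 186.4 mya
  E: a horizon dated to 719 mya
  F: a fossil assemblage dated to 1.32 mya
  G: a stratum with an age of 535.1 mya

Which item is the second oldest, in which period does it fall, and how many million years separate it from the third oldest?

A, in the Ectasian; 482 million years to B

Sorted oldest-first by Ma: C (2209), A (1324), B (842), E (719), G (535.1), D (186.4), F (1.32).
The second oldest is A at 1324 Ma, which lies in 1400–1200 Ma: the Ectasian.
The third oldest is B at 842 Ma; separation = |1324 − 842| = 482 Myr.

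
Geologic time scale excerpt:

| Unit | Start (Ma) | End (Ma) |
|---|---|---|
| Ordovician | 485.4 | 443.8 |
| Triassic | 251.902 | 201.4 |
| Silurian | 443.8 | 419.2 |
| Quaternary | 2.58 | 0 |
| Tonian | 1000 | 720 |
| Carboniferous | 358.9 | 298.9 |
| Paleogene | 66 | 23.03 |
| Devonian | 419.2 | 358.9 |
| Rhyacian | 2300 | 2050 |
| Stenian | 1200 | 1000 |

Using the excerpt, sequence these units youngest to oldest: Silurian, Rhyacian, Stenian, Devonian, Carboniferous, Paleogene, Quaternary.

The oldest of these is Rhyacian (starts 2300 Ma) and the youngest is Quaternary (ends 0 Ma).
In between, by decreasing start age: Stenian (1200), Silurian (443.8), Devonian (419.2), Carboniferous (358.9), Paleogene (66).
Listing youngest first means reversing that sequence.

Quaternary, Paleogene, Carboniferous, Devonian, Silurian, Stenian, Rhyacian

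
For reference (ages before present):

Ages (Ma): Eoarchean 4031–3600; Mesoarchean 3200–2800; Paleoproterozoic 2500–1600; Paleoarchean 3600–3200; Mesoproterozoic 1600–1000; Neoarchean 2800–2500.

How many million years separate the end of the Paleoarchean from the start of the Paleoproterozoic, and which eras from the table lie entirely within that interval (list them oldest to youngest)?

The Paleoarchean closes at 3200 Ma and the Paleoproterozoic opens at 2500 Ma, so the interval is 3200 − 2500 = 700 Myr.
An era fits inside if it starts at or after 3200 Ma and ends at or before 2500 Ma; oldest first that gives Mesoarchean, Neoarchean.

700 million years; Mesoarchean, Neoarchean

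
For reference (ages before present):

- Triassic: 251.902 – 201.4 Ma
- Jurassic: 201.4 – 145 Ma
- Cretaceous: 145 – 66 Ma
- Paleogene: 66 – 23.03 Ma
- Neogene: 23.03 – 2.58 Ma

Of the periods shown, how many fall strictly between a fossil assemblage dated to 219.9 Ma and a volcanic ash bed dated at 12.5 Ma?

3

219.9 Ma sits inside the Triassic (251.902–201.4) and 12.5 Ma inside the Neogene (23.03–2.58); neither of those is wholly between the two dates.
The listed periods lying completely between them are Jurassic, Cretaceous, Paleogene — 3 in all.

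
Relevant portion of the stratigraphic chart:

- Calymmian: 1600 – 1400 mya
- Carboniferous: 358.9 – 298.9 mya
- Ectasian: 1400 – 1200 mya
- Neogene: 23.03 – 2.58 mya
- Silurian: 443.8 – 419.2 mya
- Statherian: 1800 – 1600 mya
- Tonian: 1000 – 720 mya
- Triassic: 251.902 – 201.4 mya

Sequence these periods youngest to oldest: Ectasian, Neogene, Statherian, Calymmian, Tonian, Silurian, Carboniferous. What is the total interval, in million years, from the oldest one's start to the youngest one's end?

Neogene, Carboniferous, Silurian, Tonian, Ectasian, Calymmian, Statherian; total span 1797.42 Myr

From the excerpt: Ectasian 1400–1200; Neogene 23.03–2.58; Statherian 1800–1600; Calymmian 1600–1400; Tonian 1000–720; Silurian 443.8–419.2; Carboniferous 358.9–298.9 (Ma).
Larger Ma is earlier, so the oldest is Statherian and the youngest is Neogene; youngest to oldest: Neogene, Carboniferous, Silurian, Tonian, Ectasian, Calymmian, Statherian.
Oldest start 1800 minus youngest end 2.58 gives 1797.42 Myr overall.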